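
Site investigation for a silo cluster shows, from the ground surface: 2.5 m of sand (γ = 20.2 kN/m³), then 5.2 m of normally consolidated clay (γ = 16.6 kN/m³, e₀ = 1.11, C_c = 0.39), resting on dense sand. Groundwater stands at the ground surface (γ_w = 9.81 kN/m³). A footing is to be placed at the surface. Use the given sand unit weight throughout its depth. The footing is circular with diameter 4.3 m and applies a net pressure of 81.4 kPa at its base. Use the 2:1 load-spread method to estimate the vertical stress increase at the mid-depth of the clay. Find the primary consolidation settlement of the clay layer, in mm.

S_c ≈ 138 mm

Mid-depth of clay below the ground surface: z = 2.5 + 5.2/2 = 5.1 m.
Total vertical stress at mid-clay: σ_v = 20.2×2.5 + 16.6×2.6 = 93.66 kPa.
Pore pressure: u = 9.81×(5.1 − 0) = 50.031 kPa.
Initial effective stress: σ'_0 = σ_v − u = 93.66 − 50.031 = 43.629 kPa.
Stress increase at mid-clay by the 2:1 spreading method:
Δσ ≈ qD²/(D+z)² = 81.4×4.3²/(4.3+5.1)² = 17.034 kPa
Final effective stress: σ'_f = σ'_0 + Δσ = 43.629 + 17.034 = 60.663 kPa.
Normally consolidated clay, so the full stress increment lies on the virgin compression line:
S_c = C_c·H/(1+e₀)·log₁₀(σ'_f/σ'_0) = 0.39×5.2/(1+1.11)×log₁₀(60.663/43.629)
    = 0.96114 × 0.14315 = 0.1376 m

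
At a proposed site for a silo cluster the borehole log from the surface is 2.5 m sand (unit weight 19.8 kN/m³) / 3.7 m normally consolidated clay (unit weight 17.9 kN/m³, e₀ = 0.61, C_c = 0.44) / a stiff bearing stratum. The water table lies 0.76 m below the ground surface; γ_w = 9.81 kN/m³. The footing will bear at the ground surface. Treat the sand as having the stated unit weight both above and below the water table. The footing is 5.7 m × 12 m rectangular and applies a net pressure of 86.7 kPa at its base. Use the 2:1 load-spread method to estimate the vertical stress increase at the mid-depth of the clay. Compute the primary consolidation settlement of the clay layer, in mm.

Mid-depth of clay below the ground surface: z = 2.5 + 3.7/2 = 4.35 m.
Total vertical stress at mid-clay: σ_v = 19.8×2.5 + 17.9×1.85 = 82.615 kPa.
Pore pressure: u = 9.81×(4.35 − 0.76) = 35.218 kPa.
Initial effective stress: σ'_0 = σ_v − u = 82.615 − 35.218 = 47.397 kPa.
Stress increase at mid-clay by the 2:1 spreading method:
Δσ = qBL/((B+z)(L+z)) = 86.7×5.7×12/((5.7+4.35)(12+4.35)) = 36.09 kPa
Final effective stress: σ'_f = σ'_0 + Δσ = 47.397 + 36.09 = 83.487 kPa.
Normally consolidated clay, so the full stress increment lies on the virgin compression line:
S_c = C_c·H/(1+e₀)·log₁₀(σ'_f/σ'_0) = 0.44×3.7/(1+0.61)×log₁₀(83.487/47.397)
    = 1.0112 × 0.24587 = 0.2486 m

S_c ≈ 249 mm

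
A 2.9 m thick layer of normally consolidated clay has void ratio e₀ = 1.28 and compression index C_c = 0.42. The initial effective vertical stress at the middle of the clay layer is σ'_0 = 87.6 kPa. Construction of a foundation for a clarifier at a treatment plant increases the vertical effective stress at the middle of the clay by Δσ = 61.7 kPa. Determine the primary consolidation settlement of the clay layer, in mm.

Final effective stress: σ'_f = σ'_0 + Δσ = 87.6 + 61.7 = 149.3 kPa.
Normally consolidated clay, so the full stress increment lies on the virgin compression line:
S_c = C_c·H/(1+e₀)·log₁₀(σ'_f/σ'_0) = 0.42×2.9/(1+1.28)×log₁₀(149.3/87.6)
    = 0.53421 × 0.23156 = 0.1237 m

S_c ≈ 124 mm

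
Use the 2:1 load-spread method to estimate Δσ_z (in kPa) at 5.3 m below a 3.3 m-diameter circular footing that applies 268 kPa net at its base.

Δσ_z ≈ 39.5 kPa

By the 2:1 method the load spreads at 1 horizontal : 2 vertical, so at depth z the loaded area has grown by z in each plan dimension:
Δσ ≈ qD²/(D+z)² = 268×3.3²/(3.3+5.3)² = 39.461 kPa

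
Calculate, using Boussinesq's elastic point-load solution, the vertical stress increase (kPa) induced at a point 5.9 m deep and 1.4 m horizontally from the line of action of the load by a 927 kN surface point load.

Δσ_z ≈ 11.1 kPa

Boussinesq vertical stress below a point load on an elastic half-space:
Δσ_z = 3P/(2πz²) · [1 + (r/z)²]^(−5/2)
r/z = 1.4/5.9 = 0.23729; [1+(r/z)²]^(−5/2) = 0.87202.
Δσ_z = 3×927/(2π×5.9²) × 0.87202 = 12.715 × 0.87202 = 11.09 kPa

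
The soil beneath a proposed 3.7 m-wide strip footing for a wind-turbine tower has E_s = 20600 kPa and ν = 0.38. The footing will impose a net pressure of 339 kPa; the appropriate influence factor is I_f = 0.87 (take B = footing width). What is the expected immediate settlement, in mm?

S_e ≈ 45.3 mm

Immediate (elastic) settlement: S_e = q·B·(1−ν²)/E_s · I_f.
S_e = 339 × 3.7 × (1 − 0.38²) / 20600 × 0.87
    = 339 × 3.7 × 0.8556 / 20600 × 0.87
    = 0.04532 m = 45.32 mm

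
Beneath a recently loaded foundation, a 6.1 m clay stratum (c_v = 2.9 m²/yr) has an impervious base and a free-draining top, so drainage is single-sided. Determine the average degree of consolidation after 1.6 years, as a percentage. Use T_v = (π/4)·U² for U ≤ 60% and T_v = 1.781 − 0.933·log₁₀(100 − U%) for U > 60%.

U ≈ 39.8 %

Drainage path length: H_d = H = 6.1 m (single drainage).
T_v = c_v·t/H_d² = 2.9×1.6/6.1² = 0.1247.
T_v = 0.1247 corresponds to the U ≤ 60% branch:
U = √(4T_v/π) = 0.3985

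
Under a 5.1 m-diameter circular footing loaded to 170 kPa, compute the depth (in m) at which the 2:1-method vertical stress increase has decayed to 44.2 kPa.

2:1 spreading — at depth z the loaded area has grown by z in each plan dimension:
qD²/(D+z)² = Δσ_z ⇒ z = D(√(q/Δσ_z) − 1) = 5.1×(√(170/44.2) − 1) = 4.902 m

z ≈ 4.9 m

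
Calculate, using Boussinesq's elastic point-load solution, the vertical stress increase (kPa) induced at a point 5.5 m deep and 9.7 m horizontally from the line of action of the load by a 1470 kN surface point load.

Boussinesq vertical stress below a point load on an elastic half-space:
Δσ_z = 3P/(2πz²) · [1 + (r/z)²]^(−5/2)
r/z = 9.7/5.5 = 1.7636; [1+(r/z)²]^(−5/2) = 0.029194.
Δσ_z = 3×1470/(2π×5.5²) × 0.029194 = 23.202 × 0.029194 = 0.6774 kPa

Δσ_z ≈ 0.677 kPa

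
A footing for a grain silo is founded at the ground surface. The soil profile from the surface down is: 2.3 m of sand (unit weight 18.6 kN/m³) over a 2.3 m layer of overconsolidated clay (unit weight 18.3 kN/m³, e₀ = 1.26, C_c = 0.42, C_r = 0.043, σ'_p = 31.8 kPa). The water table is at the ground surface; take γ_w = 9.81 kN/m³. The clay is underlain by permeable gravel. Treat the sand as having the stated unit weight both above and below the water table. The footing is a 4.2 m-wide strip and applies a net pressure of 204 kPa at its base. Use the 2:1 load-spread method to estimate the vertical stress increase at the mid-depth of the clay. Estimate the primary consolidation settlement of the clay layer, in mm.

S_c ≈ 279 mm

Mid-depth of clay below the ground surface: z = 2.3 + 2.3/2 = 3.45 m.
Total vertical stress at mid-clay: σ_v = 18.6×2.3 + 18.3×1.15 = 63.825 kPa.
Pore pressure: u = 9.81×(3.45 − 0) = 33.845 kPa.
Initial effective stress: σ'_0 = σ_v − u = 63.825 − 33.845 = 29.98 kPa.
Stress increase at mid-clay by the 2:1 spreading method:
Δσ = qB/(B+z) = 204×4.2/(4.2+3.45) = 112 kPa
Final effective stress: σ'_f = 29.98 + 112 = 141.98 kPa.
σ'_f = 141.98 > σ'_p = 31.8 kPa, so the stress path crosses the preconsolidation pressure — recompression up to σ'_p, then virgin compression beyond:
S_c = H/(1+e₀)·[C_r·log₁₀(σ'_p/σ'_0) + C_c·log₁₀(σ'_f/σ'_p)]
    = 2.3/2.26 × [0.043×log₁₀(31.8/29.98) + 0.42×log₁₀(141.98/31.8)]
    = 1.0177 × [0.0011006 + 0.27292] = 0.2789 m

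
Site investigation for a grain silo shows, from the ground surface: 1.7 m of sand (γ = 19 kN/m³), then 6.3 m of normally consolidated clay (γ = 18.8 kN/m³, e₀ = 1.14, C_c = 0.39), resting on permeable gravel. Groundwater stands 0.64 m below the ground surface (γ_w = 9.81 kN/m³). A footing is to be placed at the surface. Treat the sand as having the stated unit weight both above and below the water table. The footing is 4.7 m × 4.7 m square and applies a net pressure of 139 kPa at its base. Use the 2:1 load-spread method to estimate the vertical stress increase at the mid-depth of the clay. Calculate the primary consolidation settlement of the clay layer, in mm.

Mid-depth of clay below the ground surface: z = 1.7 + 6.3/2 = 4.85 m.
Total vertical stress at mid-clay: σ_v = 19×1.7 + 18.8×3.15 = 91.52 kPa.
Pore pressure: u = 9.81×(4.85 − 0.64) = 41.3 kPa.
Initial effective stress: σ'_0 = σ_v − u = 91.52 − 41.3 = 50.22 kPa.
Stress increase at mid-clay by the 2:1 spreading method:
Δσ = qBL/((B+z)(L+z)) = 139×4.7×4.7/((4.7+4.85)(4.7+4.85)) = 33.667 kPa
Final effective stress: σ'_f = σ'_0 + Δσ = 50.22 + 33.667 = 83.887 kPa.
Normally consolidated clay, so the full stress increment lies on the virgin compression line:
S_c = C_c·H/(1+e₀)·log₁₀(σ'_f/σ'_0) = 0.39×6.3/(1+1.14)×log₁₀(83.887/50.22)
    = 1.1481 × 0.22282 = 0.2558 m

S_c ≈ 256 mm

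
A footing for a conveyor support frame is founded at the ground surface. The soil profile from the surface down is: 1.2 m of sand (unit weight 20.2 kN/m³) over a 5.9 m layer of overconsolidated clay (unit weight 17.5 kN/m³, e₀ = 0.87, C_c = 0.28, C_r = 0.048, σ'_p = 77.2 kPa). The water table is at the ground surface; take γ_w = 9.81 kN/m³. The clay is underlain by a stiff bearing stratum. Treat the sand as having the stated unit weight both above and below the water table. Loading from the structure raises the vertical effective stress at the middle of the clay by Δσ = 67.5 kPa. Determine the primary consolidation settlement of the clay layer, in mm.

Mid-depth of clay below the ground surface: z = 1.2 + 5.9/2 = 4.15 m.
Total vertical stress at mid-clay: σ_v = 20.2×1.2 + 17.5×2.95 = 75.865 kPa.
Pore pressure: u = 9.81×(4.15 − 0) = 40.712 kPa.
Initial effective stress: σ'_0 = σ_v − u = 75.865 − 40.712 = 35.153 kPa.
Final effective stress: σ'_f = 35.153 + 67.5 = 102.65 kPa.
σ'_f = 102.65 > σ'_p = 77.2 kPa, so the stress path crosses the preconsolidation pressure — recompression up to σ'_p, then virgin compression beyond:
S_c = H/(1+e₀)·[C_r·log₁₀(σ'_p/σ'_0) + C_c·log₁₀(σ'_f/σ'_p)]
    = 5.9/1.87 × [0.048×log₁₀(77.2/35.153) + 0.28×log₁₀(102.65/77.2)]
    = 3.1551 × [0.016399 + 0.034648] = 0.1611 m

S_c ≈ 161 mm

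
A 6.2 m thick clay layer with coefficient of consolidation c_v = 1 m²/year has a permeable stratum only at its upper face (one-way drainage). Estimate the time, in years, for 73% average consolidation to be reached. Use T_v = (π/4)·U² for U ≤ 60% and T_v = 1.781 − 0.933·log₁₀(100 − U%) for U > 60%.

t ≈ 17.1 years

Drainage path length: H_d = H = 6.2 m (single drainage).
U > 60%: T_v = 1.781 − 0.933·log₁₀(100 − 73) = 0.44554.
t = T_v·H_d²/c_v = 0.44554×6.2²/1 = 17.13 years.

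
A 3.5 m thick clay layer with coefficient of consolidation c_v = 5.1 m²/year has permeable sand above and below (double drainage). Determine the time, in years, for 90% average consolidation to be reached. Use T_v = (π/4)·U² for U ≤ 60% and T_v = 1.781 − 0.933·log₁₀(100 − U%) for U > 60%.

Drainage path length: H_d = H/2 = 1.75 m (double drainage).
U > 60%: T_v = 1.781 − 0.933·log₁₀(100 − 90) = 0.848.
t = T_v·H_d²/c_v = 0.848×1.75²/5.1 = 0.5092 years.

t ≈ 0.509 years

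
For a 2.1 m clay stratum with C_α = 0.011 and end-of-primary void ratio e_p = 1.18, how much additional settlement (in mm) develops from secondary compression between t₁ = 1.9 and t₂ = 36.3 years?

S_s ≈ 13.6 mm

Secondary compression: S_s = C_α·H/(1+e_p)·log₁₀(t₂/t₁)
S_s = 0.011×2.1/(1+1.18)×log₁₀(36.3/1.9)
    = 0.0106 × 1.281 = 0.01358 m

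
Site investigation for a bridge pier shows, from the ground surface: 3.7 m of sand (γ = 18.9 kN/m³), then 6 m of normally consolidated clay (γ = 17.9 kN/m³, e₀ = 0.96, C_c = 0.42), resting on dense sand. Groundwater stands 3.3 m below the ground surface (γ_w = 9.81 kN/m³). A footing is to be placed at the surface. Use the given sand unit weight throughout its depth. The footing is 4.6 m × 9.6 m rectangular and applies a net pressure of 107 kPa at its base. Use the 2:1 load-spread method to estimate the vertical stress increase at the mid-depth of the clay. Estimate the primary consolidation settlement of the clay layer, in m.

Mid-depth of clay below the ground surface: z = 3.7 + 6/2 = 6.7 m.
Total vertical stress at mid-clay: σ_v = 18.9×3.7 + 17.9×3 = 123.63 kPa.
Pore pressure: u = 9.81×(6.7 − 3.3) = 33.354 kPa.
Initial effective stress: σ'_0 = σ_v − u = 123.63 − 33.354 = 90.276 kPa.
Stress increase at mid-clay by the 2:1 spreading method:
Δσ = qBL/((B+z)(L+z)) = 107×4.6×9.6/((4.6+6.7)(9.6+6.7)) = 25.654 kPa
Final effective stress: σ'_f = σ'_0 + Δσ = 90.276 + 25.654 = 115.93 kPa.
Normally consolidated clay, so the full stress increment lies on the virgin compression line:
S_c = C_c·H/(1+e₀)·log₁₀(σ'_f/σ'_0) = 0.42×6/(1+0.96)×log₁₀(115.93/90.276)
    = 1.2857 × 0.10862 = 0.1397 m

S_c ≈ 0.14 m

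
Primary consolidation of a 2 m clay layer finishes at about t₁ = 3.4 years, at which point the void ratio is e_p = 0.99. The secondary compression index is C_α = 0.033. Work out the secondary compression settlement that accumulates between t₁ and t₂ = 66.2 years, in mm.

Secondary compression: S_s = C_α·H/(1+e_p)·log₁₀(t₂/t₁)
S_s = 0.033×2/(1+0.99)×log₁₀(66.2/3.4)
    = 0.03317 × 1.289 = 0.04276 m

S_s ≈ 42.8 mm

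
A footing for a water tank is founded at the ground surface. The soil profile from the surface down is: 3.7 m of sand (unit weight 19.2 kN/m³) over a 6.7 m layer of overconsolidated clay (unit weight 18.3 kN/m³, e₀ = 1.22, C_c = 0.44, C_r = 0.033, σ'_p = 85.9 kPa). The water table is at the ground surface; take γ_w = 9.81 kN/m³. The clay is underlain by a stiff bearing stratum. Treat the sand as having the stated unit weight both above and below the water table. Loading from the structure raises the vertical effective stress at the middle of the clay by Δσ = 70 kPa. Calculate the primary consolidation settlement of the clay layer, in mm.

Mid-depth of clay below the ground surface: z = 3.7 + 6.7/2 = 7.05 m.
Total vertical stress at mid-clay: σ_v = 19.2×3.7 + 18.3×3.35 = 132.35 kPa.
Pore pressure: u = 9.81×(7.05 − 0) = 69.16 kPa.
Initial effective stress: σ'_0 = σ_v − u = 132.35 − 69.16 = 63.19 kPa.
Final effective stress: σ'_f = 63.19 + 70 = 133.19 kPa.
σ'_f = 133.19 > σ'_p = 85.9 kPa, so the stress path crosses the preconsolidation pressure — recompression up to σ'_p, then virgin compression beyond:
S_c = H/(1+e₀)·[C_r·log₁₀(σ'_p/σ'_0) + C_c·log₁₀(σ'_f/σ'_p)]
    = 6.7/2.22 × [0.033×log₁₀(85.9/63.19) + 0.44×log₁₀(133.19/85.9)]
    = 3.018 × [0.0044004 + 0.083811] = 0.2662 m

S_c ≈ 266 mm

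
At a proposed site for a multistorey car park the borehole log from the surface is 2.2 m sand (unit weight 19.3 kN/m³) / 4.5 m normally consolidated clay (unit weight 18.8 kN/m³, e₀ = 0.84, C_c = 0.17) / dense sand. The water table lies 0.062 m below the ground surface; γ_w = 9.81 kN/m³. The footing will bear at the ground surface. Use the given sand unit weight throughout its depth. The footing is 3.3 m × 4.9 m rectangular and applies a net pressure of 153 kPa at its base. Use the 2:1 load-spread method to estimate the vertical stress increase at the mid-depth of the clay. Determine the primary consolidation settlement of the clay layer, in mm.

S_c ≈ 108 mm

Mid-depth of clay below the ground surface: z = 2.2 + 4.5/2 = 4.45 m.
Total vertical stress at mid-clay: σ_v = 19.3×2.2 + 18.8×2.25 = 84.76 kPa.
Pore pressure: u = 9.81×(4.45 − 0.062) = 43.046 kPa.
Initial effective stress: σ'_0 = σ_v − u = 84.76 − 43.046 = 41.714 kPa.
Stress increase at mid-clay by the 2:1 spreading method:
Δσ = qBL/((B+z)(L+z)) = 153×3.3×4.9/((3.3+4.45)(4.9+4.45)) = 34.142 kPa
Final effective stress: σ'_f = σ'_0 + Δσ = 41.714 + 34.142 = 75.856 kPa.
Normally consolidated clay, so the full stress increment lies on the virgin compression line:
S_c = C_c·H/(1+e₀)·log₁₀(σ'_f/σ'_0) = 0.17×4.5/(1+0.84)×log₁₀(75.856/41.714)
    = 0.41576 × 0.25971 = 0.108 m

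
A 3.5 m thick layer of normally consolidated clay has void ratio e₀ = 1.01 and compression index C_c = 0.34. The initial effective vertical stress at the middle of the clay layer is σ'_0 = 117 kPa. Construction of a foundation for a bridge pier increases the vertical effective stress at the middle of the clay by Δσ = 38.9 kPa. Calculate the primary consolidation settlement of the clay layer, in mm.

S_c ≈ 73.8 mm

Final effective stress: σ'_f = σ'_0 + Δσ = 117 + 38.9 = 155.9 kPa.
Normally consolidated clay, so the full stress increment lies on the virgin compression line:
S_c = C_c·H/(1+e₀)·log₁₀(σ'_f/σ'_0) = 0.34×3.5/(1+1.01)×log₁₀(155.9/117)
    = 0.59204 × 0.12466 = 0.0738 m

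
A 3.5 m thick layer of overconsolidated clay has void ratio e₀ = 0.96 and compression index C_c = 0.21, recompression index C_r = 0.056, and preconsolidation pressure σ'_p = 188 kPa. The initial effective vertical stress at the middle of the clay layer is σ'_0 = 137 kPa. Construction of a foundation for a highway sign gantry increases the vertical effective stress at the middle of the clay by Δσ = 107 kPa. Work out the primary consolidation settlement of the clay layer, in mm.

Final effective stress: σ'_f = 137 + 107 = 244 kPa.
σ'_f = 244 > σ'_p = 188 kPa, so the stress path crosses the preconsolidation pressure — recompression up to σ'_p, then virgin compression beyond:
S_c = H/(1+e₀)·[C_r·log₁₀(σ'_p/σ'_0) + C_c·log₁₀(σ'_f/σ'_p)]
    = 3.5/1.96 × [0.056×log₁₀(188/137) + 0.21×log₁₀(244/188)]
    = 1.7857 × [0.0076965 + 0.023779] = 0.05621 m

S_c ≈ 56.2 mm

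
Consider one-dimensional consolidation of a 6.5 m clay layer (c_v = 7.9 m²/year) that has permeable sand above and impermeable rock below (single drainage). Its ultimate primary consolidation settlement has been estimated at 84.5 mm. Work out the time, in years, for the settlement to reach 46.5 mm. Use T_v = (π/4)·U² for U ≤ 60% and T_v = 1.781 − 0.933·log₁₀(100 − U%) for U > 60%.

Drainage path length: H_d = H = 6.5 m (single drainage).
U = S(t)/S_ult = 46.5/84.5 = 0.5503.
U ≤ 60%: T_v = (π/4)·U² = (π/4)×0.5503² = 0.23784.
t = T_v·H_d²/c_v = 0.23784×6.5²/7.9 = 1.272 years.

t ≈ 1.27 years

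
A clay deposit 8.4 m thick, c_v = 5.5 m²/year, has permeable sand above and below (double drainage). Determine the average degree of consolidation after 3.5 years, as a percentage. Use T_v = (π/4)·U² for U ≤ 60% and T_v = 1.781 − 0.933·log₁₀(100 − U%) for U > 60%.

Drainage path length: H_d = H/2 = 4.2 m (double drainage).
T_v = c_v·t/H_d² = 5.5×3.5/4.2² = 1.0913.
T_v = 1.0913 corresponds to the U > 60% branch:
U = 1 − 10^((1.781 − T_v)/0.933)/100 = 0.9451

U ≈ 94.5 %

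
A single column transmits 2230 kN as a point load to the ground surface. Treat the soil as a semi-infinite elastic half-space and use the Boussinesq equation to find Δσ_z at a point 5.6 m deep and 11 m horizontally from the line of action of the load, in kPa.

Boussinesq vertical stress below a point load on an elastic half-space:
Δσ_z = 3P/(2πz²) · [1 + (r/z)²]^(−5/2)
r/z = 11/5.6 = 1.9643; [1+(r/z)²]^(−5/2) = 0.01922.
Δσ_z = 3×2230/(2π×5.6²) × 0.01922 = 33.952 × 0.01922 = 0.6526 kPa

Δσ_z ≈ 0.653 kPa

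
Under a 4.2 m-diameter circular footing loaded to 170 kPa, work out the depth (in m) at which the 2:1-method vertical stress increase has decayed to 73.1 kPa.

z ≈ 2.2 m

2:1 spreading — at depth z the loaded area has grown by z in each plan dimension:
qD²/(D+z)² = Δσ_z ⇒ z = D(√(q/Δσ_z) − 1) = 4.2×(√(170/73.1) − 1) = 2.205 m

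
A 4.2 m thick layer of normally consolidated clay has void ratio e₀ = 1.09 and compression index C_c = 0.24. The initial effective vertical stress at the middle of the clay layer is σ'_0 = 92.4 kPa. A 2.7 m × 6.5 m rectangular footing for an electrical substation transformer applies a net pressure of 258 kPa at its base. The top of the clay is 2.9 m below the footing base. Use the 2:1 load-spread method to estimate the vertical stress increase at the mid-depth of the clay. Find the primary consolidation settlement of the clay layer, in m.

S_c ≈ 0.0922 m

Mid-depth of clay below the footing base: z = 2.9 + 4.2/2 = 5 m.
Stress increase at mid-clay by the 2:1 spreading method:
Δσ = qBL/((B+z)(L+z)) = 258×2.7×6.5/((2.7+5)(6.5+5)) = 51.134 kPa
Final effective stress: σ'_f = σ'_0 + Δσ = 92.4 + 51.134 = 143.53 kPa.
Normally consolidated clay, so the full stress increment lies on the virgin compression line:
S_c = C_c·H/(1+e₀)·log₁₀(σ'_f/σ'_0) = 0.24×4.2/(1+1.09)×log₁₀(143.53/92.4)
    = 0.4823 × 0.19127 = 0.09225 m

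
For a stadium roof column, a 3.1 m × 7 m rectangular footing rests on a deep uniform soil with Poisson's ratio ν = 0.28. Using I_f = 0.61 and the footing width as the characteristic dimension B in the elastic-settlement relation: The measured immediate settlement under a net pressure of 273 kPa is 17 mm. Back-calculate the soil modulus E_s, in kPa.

S_e = q·B·(1−ν²)/E_s · I_f  ⇒  E_s = q·B·(1−ν²)·I_f / S_e.
E_s = 273 × 3.1 × 0.9216 × 0.61 / 0.017 = 27990 kPa

E_s ≈ 28000 kPa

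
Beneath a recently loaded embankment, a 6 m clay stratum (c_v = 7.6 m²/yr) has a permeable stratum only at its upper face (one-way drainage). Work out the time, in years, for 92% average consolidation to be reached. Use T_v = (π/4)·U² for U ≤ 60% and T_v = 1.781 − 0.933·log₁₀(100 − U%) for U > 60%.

Drainage path length: H_d = H = 6 m (single drainage).
U > 60%: T_v = 1.781 − 0.933·log₁₀(100 − 92) = 0.93842.
t = T_v·H_d²/c_v = 0.93842×6²/7.6 = 4.445 years.

t ≈ 4.45 years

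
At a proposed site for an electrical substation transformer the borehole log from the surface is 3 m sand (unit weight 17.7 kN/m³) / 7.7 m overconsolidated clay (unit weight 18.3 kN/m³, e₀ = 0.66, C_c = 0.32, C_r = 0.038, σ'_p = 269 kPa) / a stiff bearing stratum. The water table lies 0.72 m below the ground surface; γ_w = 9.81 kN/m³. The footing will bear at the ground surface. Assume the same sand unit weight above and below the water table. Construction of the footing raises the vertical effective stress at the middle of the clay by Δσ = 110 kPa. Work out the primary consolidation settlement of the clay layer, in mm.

Mid-depth of clay below the ground surface: z = 3 + 7.7/2 = 6.85 m.
Total vertical stress at mid-clay: σ_v = 17.7×3 + 18.3×3.85 = 123.55 kPa.
Pore pressure: u = 9.81×(6.85 − 0.72) = 60.135 kPa.
Initial effective stress: σ'_0 = σ_v − u = 123.55 − 60.135 = 63.415 kPa.
Final effective stress: σ'_f = 63.415 + 110 = 173.41 kPa.
σ'_f = 173.41 ≤ σ'_p = 269 kPa, so the clay remains overconsolidated and only the recompression index applies:
S_c = C_r·H/(1+e₀)·log₁₀(σ'_f/σ'_0) = 0.038×7.7/1.66×log₁₀(173.41/63.415)
    = 0.17627 × 0.43688 = 0.07701 m

S_c ≈ 77 mm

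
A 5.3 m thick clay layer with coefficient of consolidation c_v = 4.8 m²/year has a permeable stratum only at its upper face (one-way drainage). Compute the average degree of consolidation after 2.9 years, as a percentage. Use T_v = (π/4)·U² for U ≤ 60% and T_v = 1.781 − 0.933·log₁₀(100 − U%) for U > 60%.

U ≈ 76.1 %

Drainage path length: H_d = H = 5.3 m (single drainage).
T_v = c_v·t/H_d² = 4.8×2.9/5.3² = 0.49555.
T_v = 0.49555 corresponds to the U > 60% branch:
U = 1 − 10^((1.781 − T_v)/0.933)/100 = 0.7614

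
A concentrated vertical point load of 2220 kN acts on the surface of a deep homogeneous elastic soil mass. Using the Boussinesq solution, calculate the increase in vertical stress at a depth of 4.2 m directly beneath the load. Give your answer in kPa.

Boussinesq vertical stress below a point load on an elastic half-space:
Δσ_z = 3P/(2πz²) · [1 + (r/z)²]^(−5/2)
r/z = 0/4.2 = 0; [1+(r/z)²]^(−5/2) = 1.
Δσ_z = 3×2220/(2π×4.2²) × 1 = 60.089 × 1 = 60.09 kPa

Δσ_z ≈ 60.1 kPa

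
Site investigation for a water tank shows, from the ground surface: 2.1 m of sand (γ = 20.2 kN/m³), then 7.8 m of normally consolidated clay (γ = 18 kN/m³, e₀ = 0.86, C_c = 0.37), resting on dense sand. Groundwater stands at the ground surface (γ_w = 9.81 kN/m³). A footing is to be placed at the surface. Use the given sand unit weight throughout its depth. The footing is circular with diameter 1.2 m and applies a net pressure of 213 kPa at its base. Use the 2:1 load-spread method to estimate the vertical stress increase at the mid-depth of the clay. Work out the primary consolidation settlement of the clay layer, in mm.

S_c ≈ 70.4 mm

Mid-depth of clay below the ground surface: z = 2.1 + 7.8/2 = 6 m.
Total vertical stress at mid-clay: σ_v = 20.2×2.1 + 18×3.9 = 112.62 kPa.
Pore pressure: u = 9.81×(6 − 0) = 58.86 kPa.
Initial effective stress: σ'_0 = σ_v − u = 112.62 − 58.86 = 53.76 kPa.
Stress increase at mid-clay by the 2:1 spreading method:
Δσ ≈ qD²/(D+z)² = 213×1.2²/(1.2+6)² = 5.9167 kPa
Final effective stress: σ'_f = σ'_0 + Δσ = 53.76 + 5.9167 = 59.677 kPa.
Normally consolidated clay, so the full stress increment lies on the virgin compression line:
S_c = C_c·H/(1+e₀)·log₁₀(σ'_f/σ'_0) = 0.37×7.8/(1+0.86)×log₁₀(59.677/53.76)
    = 1.5516 × 0.045348 = 0.07036 m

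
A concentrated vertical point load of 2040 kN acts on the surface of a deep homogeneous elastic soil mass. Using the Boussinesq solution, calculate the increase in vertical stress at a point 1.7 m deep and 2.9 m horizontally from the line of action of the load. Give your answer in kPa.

Boussinesq vertical stress below a point load on an elastic half-space:
Δσ_z = 3P/(2πz²) · [1 + (r/z)²]^(−5/2)
r/z = 2.9/1.7 = 1.7059; [1+(r/z)²]^(−5/2) = 0.033079.
Δσ_z = 3×2040/(2π×1.7²) × 0.033079 = 337.03 × 0.033079 = 11.15 kPa

Δσ_z ≈ 11.1 kPa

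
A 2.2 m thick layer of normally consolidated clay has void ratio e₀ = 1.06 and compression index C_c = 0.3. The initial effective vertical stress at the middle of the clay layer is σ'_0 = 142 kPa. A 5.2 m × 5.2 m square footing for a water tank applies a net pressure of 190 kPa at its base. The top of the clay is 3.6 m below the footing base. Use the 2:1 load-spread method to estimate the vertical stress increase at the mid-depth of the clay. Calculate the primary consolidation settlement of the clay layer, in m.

Mid-depth of clay below the footing base: z = 3.6 + 2.2/2 = 4.7 m.
Stress increase at mid-clay by the 2:1 spreading method:
Δσ = qBL/((B+z)(L+z)) = 190×5.2×5.2/((5.2+4.7)(5.2+4.7)) = 52.419 kPa
Final effective stress: σ'_f = σ'_0 + Δσ = 142 + 52.419 = 194.42 kPa.
Normally consolidated clay, so the full stress increment lies on the virgin compression line:
S_c = C_c·H/(1+e₀)·log₁₀(σ'_f/σ'_0) = 0.3×2.2/(1+1.06)×log₁₀(194.42/142)
    = 0.32039 × 0.13645 = 0.04372 m

S_c ≈ 0.0437 m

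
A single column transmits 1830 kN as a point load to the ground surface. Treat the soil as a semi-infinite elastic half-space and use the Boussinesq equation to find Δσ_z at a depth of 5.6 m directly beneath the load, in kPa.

Δσ_z ≈ 27.9 kPa

Boussinesq vertical stress below a point load on an elastic half-space:
Δσ_z = 3P/(2πz²) · [1 + (r/z)²]^(−5/2)
r/z = 0/5.6 = 0; [1+(r/z)²]^(−5/2) = 1.
Δσ_z = 3×1830/(2π×5.6²) × 1 = 27.862 × 1 = 27.86 kPa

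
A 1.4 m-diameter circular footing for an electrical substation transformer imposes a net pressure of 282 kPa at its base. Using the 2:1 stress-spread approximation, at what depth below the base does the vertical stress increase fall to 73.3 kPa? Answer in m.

z ≈ 1.35 m

2:1 spreading — at depth z the loaded area has grown by z in each plan dimension:
qD²/(D+z)² = Δσ_z ⇒ z = D(√(q/Δσ_z) − 1) = 1.4×(√(282/73.3) − 1) = 1.346 m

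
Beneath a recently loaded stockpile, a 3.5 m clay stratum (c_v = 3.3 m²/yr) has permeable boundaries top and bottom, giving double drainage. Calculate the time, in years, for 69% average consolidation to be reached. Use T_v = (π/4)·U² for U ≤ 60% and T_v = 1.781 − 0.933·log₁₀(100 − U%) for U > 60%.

t ≈ 0.362 years

Drainage path length: H_d = H/2 = 1.75 m (double drainage).
U > 60%: T_v = 1.781 − 0.933·log₁₀(100 − 69) = 0.38956.
t = T_v·H_d²/c_v = 0.38956×1.75²/3.3 = 0.3615 years.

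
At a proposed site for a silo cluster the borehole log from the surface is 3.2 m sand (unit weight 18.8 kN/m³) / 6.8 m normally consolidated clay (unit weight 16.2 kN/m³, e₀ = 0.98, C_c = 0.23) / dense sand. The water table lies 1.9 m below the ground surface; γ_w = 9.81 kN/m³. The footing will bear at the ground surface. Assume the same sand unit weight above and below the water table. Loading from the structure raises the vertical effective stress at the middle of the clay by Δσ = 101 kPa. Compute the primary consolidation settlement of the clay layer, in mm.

Mid-depth of clay below the ground surface: z = 3.2 + 6.8/2 = 6.6 m.
Total vertical stress at mid-clay: σ_v = 18.8×3.2 + 16.2×3.4 = 115.24 kPa.
Pore pressure: u = 9.81×(6.6 − 1.9) = 46.107 kPa.
Initial effective stress: σ'_0 = σ_v − u = 115.24 − 46.107 = 69.133 kPa.
Final effective stress: σ'_f = σ'_0 + Δσ = 69.133 + 101 = 170.13 kPa.
Normally consolidated clay, so the full stress increment lies on the virgin compression line:
S_c = C_c·H/(1+e₀)·log₁₀(σ'_f/σ'_0) = 0.23×6.8/(1+0.98)×log₁₀(170.13/69.133)
    = 0.7899 × 0.3911 = 0.3089 m

S_c ≈ 309 mm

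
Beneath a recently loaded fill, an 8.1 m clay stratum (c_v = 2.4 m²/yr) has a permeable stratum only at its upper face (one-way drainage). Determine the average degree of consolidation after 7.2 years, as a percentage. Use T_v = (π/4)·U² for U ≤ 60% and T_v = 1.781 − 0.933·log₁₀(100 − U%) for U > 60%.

U ≈ 57.9 %

Drainage path length: H_d = H = 8.1 m (single drainage).
T_v = c_v·t/H_d² = 2.4×7.2/8.1² = 0.26337.
T_v = 0.26337 corresponds to the U ≤ 60% branch:
U = √(4T_v/π) = 0.5791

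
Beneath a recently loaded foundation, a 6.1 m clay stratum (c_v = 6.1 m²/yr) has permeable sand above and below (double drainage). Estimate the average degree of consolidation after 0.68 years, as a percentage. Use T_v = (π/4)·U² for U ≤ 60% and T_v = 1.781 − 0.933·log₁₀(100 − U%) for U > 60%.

Drainage path length: H_d = H/2 = 3.05 m (double drainage).
T_v = c_v·t/H_d² = 6.1×0.68/3.05² = 0.4459.
T_v = 0.4459 corresponds to the U > 60% branch:
U = 1 − 10^((1.781 − T_v)/0.933)/100 = 0.7302

U ≈ 73 %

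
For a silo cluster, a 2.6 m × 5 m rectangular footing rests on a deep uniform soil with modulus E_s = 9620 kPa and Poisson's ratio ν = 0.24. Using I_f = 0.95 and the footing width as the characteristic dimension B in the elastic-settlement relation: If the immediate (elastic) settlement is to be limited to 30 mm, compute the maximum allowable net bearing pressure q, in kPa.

S_e = q·B·(1−ν²)/E_s · I_f  ⇒  q = S_e·E_s / (B·(1−ν²)·I_f).
q = 0.03 × 9620 / (2.6 × 0.9424 × 0.95) = 124 kPa

q ≈ 124 kPa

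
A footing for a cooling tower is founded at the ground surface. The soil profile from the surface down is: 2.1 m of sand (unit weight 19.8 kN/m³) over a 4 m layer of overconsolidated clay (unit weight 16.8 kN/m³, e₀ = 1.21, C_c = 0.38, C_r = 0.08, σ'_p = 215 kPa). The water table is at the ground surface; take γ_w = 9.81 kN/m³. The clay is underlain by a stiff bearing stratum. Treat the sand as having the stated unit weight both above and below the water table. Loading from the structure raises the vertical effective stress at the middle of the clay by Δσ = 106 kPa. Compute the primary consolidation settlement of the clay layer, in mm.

Mid-depth of clay below the ground surface: z = 2.1 + 4/2 = 4.1 m.
Total vertical stress at mid-clay: σ_v = 19.8×2.1 + 16.8×2 = 75.18 kPa.
Pore pressure: u = 9.81×(4.1 − 0) = 40.221 kPa.
Initial effective stress: σ'_0 = σ_v − u = 75.18 − 40.221 = 34.959 kPa.
Final effective stress: σ'_f = 34.959 + 106 = 140.96 kPa.
σ'_f = 140.96 ≤ σ'_p = 215 kPa, so the clay remains overconsolidated and only the recompression index applies:
S_c = C_r·H/(1+e₀)·log₁₀(σ'_f/σ'_0) = 0.08×4/2.21×log₁₀(140.96/34.959)
    = 0.1448 × 0.60554 = 0.08768 m

S_c ≈ 87.7 mm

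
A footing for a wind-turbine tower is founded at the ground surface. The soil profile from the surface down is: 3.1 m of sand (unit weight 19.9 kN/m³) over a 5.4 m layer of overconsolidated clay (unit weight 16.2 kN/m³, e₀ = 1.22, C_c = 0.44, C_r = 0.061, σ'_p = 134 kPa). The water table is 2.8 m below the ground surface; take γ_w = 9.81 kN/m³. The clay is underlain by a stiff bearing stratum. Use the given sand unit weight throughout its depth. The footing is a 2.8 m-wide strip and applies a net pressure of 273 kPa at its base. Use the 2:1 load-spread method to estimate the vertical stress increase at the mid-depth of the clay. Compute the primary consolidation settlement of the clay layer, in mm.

Mid-depth of clay below the ground surface: z = 3.1 + 5.4/2 = 5.8 m.
Total vertical stress at mid-clay: σ_v = 19.9×3.1 + 16.2×2.7 = 105.43 kPa.
Pore pressure: u = 9.81×(5.8 − 2.8) = 29.43 kPa.
Initial effective stress: σ'_0 = σ_v − u = 105.43 − 29.43 = 76 kPa.
Stress increase at mid-clay by the 2:1 spreading method:
Δσ = qB/(B+z) = 273×2.8/(2.8+5.8) = 88.884 kPa
Final effective stress: σ'_f = 76 + 88.884 = 164.88 kPa.
σ'_f = 164.88 > σ'_p = 134 kPa, so the stress path crosses the preconsolidation pressure — recompression up to σ'_p, then virgin compression beyond:
S_c = H/(1+e₀)·[C_r·log₁₀(σ'_p/σ'_0) + C_c·log₁₀(σ'_f/σ'_p)]
    = 5.4/2.22 × [0.061×log₁₀(134/76) + 0.44×log₁₀(164.88/134)]
    = 2.4324 × [0.015024 + 0.039628] = 0.1329 m

S_c ≈ 133 mm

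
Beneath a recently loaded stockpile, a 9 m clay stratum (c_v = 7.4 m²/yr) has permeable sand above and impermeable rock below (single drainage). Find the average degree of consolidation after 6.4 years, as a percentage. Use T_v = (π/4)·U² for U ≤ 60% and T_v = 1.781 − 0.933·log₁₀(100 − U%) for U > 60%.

U ≈ 80.8 %

Drainage path length: H_d = H = 9 m (single drainage).
T_v = c_v·t/H_d² = 7.4×6.4/9² = 0.58469.
T_v = 0.58469 corresponds to the U > 60% branch:
U = 1 − 10^((1.781 − T_v)/0.933)/100 = 0.8085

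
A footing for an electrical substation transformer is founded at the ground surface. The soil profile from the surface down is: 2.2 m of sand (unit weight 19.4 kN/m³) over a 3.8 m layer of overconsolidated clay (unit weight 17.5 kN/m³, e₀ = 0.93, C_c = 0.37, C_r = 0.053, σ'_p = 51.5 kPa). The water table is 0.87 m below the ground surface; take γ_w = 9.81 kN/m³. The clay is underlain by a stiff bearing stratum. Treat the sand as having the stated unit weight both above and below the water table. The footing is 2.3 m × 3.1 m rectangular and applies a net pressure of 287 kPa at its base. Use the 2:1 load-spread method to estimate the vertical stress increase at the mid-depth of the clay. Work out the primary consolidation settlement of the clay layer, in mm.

S_c ≈ 179 mm

Mid-depth of clay below the ground surface: z = 2.2 + 3.8/2 = 4.1 m.
Total vertical stress at mid-clay: σ_v = 19.4×2.2 + 17.5×1.9 = 75.93 kPa.
Pore pressure: u = 9.81×(4.1 − 0.87) = 31.686 kPa.
Initial effective stress: σ'_0 = σ_v − u = 75.93 − 31.686 = 44.244 kPa.
Stress increase at mid-clay by the 2:1 spreading method:
Δσ = qBL/((B+z)(L+z)) = 287×2.3×3.1/((2.3+4.1)(3.1+4.1)) = 44.408 kPa
Final effective stress: σ'_f = 44.244 + 44.408 = 88.652 kPa.
σ'_f = 88.652 > σ'_p = 51.5 kPa, so the stress path crosses the preconsolidation pressure — recompression up to σ'_p, then virgin compression beyond:
S_c = H/(1+e₀)·[C_r·log₁₀(σ'_p/σ'_0) + C_c·log₁₀(σ'_f/σ'_p)]
    = 3.8/1.93 × [0.053×log₁₀(51.5/44.244) + 0.37×log₁₀(88.652/51.5)]
    = 1.9689 × [0.0034955 + 0.087276] = 0.1787 m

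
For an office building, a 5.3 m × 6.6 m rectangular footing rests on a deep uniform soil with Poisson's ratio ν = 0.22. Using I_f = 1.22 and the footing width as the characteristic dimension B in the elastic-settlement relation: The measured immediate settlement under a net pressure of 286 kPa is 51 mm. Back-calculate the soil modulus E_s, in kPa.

E_s ≈ 34500 kPa

S_e = q·B·(1−ν²)/E_s · I_f  ⇒  E_s = q·B·(1−ν²)·I_f / S_e.
E_s = 286 × 5.3 × 0.9516 × 1.22 / 0.051 = 34510 kPa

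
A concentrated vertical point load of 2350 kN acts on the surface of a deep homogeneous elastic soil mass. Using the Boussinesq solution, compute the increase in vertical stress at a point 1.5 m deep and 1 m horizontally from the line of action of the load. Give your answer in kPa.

Δσ_z ≈ 199 kPa

Boussinesq vertical stress below a point load on an elastic half-space:
Δσ_z = 3P/(2πz²) · [1 + (r/z)²]^(−5/2)
r/z = 1/1.5 = 0.66667; [1+(r/z)²]^(−5/2) = 0.39879.
Δσ_z = 3×2350/(2π×1.5²) × 0.39879 = 498.69 × 0.39879 = 198.9 kPa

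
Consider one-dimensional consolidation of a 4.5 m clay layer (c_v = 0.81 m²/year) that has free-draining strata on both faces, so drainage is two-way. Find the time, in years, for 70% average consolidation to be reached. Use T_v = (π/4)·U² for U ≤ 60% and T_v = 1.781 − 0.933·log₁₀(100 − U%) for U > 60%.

Drainage path length: H_d = H/2 = 2.25 m (double drainage).
U > 60%: T_v = 1.781 − 0.933·log₁₀(100 − 70) = 0.40285.
t = T_v·H_d²/c_v = 0.40285×2.25²/0.81 = 2.518 years.

t ≈ 2.52 years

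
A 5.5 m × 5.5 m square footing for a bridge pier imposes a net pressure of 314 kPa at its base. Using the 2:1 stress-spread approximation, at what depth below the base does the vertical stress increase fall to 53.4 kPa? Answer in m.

z ≈ 7.84 m

2:1 spreading — at depth z the loaded area has grown by z in each plan dimension:
qB²/(B+z)² = Δσ_z ⇒ z = B(√(q/Δσ_z) − 1) = 5.5×(√(314/53.4) − 1) = 7.837 m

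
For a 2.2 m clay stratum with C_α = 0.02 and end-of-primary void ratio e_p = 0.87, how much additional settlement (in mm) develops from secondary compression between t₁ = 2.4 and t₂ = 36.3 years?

Secondary compression: S_s = C_α·H/(1+e_p)·log₁₀(t₂/t₁)
S_s = 0.02×2.2/(1+0.87)×log₁₀(36.3/2.4)
    = 0.02353 × 1.18 = 0.02776 m

S_s ≈ 27.8 mm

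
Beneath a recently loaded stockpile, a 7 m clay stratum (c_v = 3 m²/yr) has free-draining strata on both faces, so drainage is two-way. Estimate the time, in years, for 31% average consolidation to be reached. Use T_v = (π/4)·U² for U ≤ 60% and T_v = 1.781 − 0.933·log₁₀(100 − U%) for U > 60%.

Drainage path length: H_d = H/2 = 3.5 m (double drainage).
U ≤ 60%: T_v = (π/4)·U² = (π/4)×0.31² = 0.075477.
t = T_v·H_d²/c_v = 0.075477×3.5²/3 = 0.3082 years.

t ≈ 0.308 years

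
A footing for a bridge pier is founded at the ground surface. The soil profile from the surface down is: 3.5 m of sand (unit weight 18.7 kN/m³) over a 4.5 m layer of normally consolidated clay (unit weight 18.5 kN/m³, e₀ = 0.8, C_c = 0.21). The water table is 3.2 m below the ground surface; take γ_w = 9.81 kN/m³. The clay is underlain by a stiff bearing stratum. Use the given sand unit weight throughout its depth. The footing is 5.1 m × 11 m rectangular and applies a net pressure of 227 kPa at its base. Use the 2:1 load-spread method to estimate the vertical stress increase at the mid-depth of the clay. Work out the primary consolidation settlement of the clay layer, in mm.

S_c ≈ 141 mm

Mid-depth of clay below the ground surface: z = 3.5 + 4.5/2 = 5.75 m.
Total vertical stress at mid-clay: σ_v = 18.7×3.5 + 18.5×2.25 = 107.08 kPa.
Pore pressure: u = 9.81×(5.75 − 3.2) = 25.015 kPa.
Initial effective stress: σ'_0 = σ_v − u = 107.08 − 25.015 = 82.065 kPa.
Stress increase at mid-clay by the 2:1 spreading method:
Δσ = qBL/((B+z)(L+z)) = 227×5.1×11/((5.1+5.75)(11+5.75)) = 70.072 kPa
Final effective stress: σ'_f = σ'_0 + Δσ = 82.065 + 70.072 = 152.14 kPa.
Normally consolidated clay, so the full stress increment lies on the virgin compression line:
S_c = C_c·H/(1+e₀)·log₁₀(σ'_f/σ'_0) = 0.21×4.5/(1+0.8)×log₁₀(152.14/82.065)
    = 0.525 × 0.26809 = 0.1407 m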